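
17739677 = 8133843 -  - 9605834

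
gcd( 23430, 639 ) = 213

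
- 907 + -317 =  - 1224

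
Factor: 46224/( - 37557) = -16/13 = -2^4*13^(-1)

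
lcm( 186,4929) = 9858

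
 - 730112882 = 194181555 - 924294437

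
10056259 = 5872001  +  4184258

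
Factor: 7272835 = 5^1*1454567^1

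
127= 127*1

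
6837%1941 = 1014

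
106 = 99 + 7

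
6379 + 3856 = 10235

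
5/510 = 1/102  =  0.01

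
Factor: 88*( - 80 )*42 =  - 295680   =  - 2^8 * 3^1 * 5^1* 7^1*11^1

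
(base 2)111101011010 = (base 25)675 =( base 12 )2336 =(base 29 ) 4JF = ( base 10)3930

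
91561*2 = 183122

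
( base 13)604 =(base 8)1772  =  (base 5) 13033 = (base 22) 226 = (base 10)1018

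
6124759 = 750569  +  5374190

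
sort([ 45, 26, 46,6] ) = [6, 26, 45, 46] 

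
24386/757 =32 +162/757 = 32.21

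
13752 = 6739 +7013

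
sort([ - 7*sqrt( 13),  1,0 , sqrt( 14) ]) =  [ - 7*sqrt( 13 ),0,1, sqrt(14)] 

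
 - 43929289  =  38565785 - 82495074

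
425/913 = 425/913 = 0.47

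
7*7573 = 53011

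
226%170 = 56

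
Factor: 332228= 2^2* 13^1*6389^1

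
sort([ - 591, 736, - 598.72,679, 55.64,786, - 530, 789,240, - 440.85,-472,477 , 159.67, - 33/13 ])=[  -  598.72,  -  591,-530,  -  472, - 440.85, - 33/13, 55.64 , 159.67,240, 477, 679 , 736,786, 789 ] 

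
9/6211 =9/6211 = 0.00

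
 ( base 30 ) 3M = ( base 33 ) 3d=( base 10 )112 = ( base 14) 80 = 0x70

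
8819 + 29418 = 38237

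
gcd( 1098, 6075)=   9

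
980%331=318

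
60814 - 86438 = - 25624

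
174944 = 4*43736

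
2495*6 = 14970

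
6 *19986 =119916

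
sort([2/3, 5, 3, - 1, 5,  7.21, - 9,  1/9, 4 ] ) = [-9, - 1, 1/9,2/3, 3, 4, 5, 5,7.21 ]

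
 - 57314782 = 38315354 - 95630136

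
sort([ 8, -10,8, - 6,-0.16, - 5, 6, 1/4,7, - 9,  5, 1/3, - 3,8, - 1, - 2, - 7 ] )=[-10, - 9,  -  7 , - 6, - 5, -3, - 2,-1, - 0.16,1/4, 1/3,  5,6, 7, 8,8,8]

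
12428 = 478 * 26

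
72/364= 18/91=0.20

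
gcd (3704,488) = 8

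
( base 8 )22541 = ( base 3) 111010102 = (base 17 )1G1F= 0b10010101100001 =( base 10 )9569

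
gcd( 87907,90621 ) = 1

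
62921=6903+56018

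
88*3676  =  323488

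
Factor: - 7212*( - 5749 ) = 41461788 = 2^2 * 3^1*601^1  *  5749^1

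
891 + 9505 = 10396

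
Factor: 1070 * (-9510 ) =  - 2^2*3^1*5^2*107^1* 317^1   =  - 10175700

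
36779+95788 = 132567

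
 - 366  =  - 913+547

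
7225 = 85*85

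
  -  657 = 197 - 854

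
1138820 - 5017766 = - 3878946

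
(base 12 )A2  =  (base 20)62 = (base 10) 122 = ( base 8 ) 172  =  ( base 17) 73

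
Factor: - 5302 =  - 2^1*11^1*241^1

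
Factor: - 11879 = - 7^1*1697^1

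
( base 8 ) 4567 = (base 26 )3f5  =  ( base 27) 38k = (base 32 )2bn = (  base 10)2423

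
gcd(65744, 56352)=9392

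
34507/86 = 34507/86 = 401.24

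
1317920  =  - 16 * ( - 82370)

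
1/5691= 1/5691 = 0.00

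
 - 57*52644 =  - 3000708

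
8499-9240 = -741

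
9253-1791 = 7462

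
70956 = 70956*1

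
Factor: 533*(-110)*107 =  - 2^1*5^1*11^1*13^1*41^1*107^1 =-  6273410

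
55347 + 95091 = 150438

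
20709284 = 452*45817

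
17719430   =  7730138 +9989292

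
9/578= 9/578 = 0.02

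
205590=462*445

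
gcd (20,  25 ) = 5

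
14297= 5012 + 9285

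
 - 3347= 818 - 4165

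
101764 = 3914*26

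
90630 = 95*954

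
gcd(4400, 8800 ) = 4400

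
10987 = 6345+4642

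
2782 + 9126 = 11908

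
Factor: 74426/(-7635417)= - 2^1 *3^( - 1)*11^1 * 17^1 * 199^1*751^( - 1)* 3389^ ( - 1)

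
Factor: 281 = 281^1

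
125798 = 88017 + 37781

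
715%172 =27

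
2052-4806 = -2754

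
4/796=1/199 = 0.01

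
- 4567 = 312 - 4879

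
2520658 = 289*8722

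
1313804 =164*8011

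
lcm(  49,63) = 441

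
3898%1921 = 56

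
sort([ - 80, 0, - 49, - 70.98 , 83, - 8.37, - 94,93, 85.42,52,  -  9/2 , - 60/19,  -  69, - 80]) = [ - 94, - 80, - 80, - 70.98 , - 69, - 49,  -  8.37, - 9/2 , - 60/19,  0, 52, 83,  85.42, 93]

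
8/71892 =2/17973 = 0.00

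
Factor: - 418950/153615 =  - 2^1*3^1*5^1 * 11^( - 1) = - 30/11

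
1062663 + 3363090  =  4425753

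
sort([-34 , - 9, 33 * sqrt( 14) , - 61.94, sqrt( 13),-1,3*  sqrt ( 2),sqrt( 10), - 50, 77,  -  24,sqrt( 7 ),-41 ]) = [ - 61.94,-50, - 41, - 34, - 24, -9,-1,sqrt( 7 ),sqrt( 10 ),sqrt( 13),  3*sqrt(2 ) , 77,33*sqrt( 14) ]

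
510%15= 0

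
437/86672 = 437/86672 = 0.01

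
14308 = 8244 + 6064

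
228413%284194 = 228413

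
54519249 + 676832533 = 731351782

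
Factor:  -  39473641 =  - 1301^1* 30341^1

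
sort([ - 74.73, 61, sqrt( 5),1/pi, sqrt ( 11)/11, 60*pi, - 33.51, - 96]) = [ - 96,- 74.73, - 33.51,sqrt(11)/11,1/pi, sqrt(5), 61, 60*pi]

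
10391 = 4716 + 5675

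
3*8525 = 25575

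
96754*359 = 34734686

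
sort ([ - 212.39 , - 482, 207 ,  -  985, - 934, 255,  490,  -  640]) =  [ - 985, - 934, - 640, - 482, - 212.39,207,255, 490]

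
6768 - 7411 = -643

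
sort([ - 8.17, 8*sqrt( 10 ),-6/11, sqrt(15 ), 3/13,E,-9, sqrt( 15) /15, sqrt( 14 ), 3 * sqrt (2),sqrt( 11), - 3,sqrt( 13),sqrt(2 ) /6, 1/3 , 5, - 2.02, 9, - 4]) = [  -  9, - 8.17, - 4,  -  3, - 2.02, - 6/11, 3/13, sqrt(2) /6,  sqrt(15)/15, 1/3, E, sqrt(11), sqrt( 13 ), sqrt ( 14 ), sqrt( 15 ), 3*sqrt( 2 ) , 5, 9, 8*sqrt ( 10 )]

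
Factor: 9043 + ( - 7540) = 1503 = 3^2*167^1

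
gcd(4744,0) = 4744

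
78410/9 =78410/9 = 8712.22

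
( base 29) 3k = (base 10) 107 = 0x6b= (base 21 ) 52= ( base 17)65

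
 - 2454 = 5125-7579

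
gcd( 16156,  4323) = 1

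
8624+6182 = 14806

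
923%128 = 27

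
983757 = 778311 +205446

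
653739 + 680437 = 1334176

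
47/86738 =47/86738 = 0.00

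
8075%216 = 83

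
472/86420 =118/21605 = 0.01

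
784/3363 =784/3363 = 0.23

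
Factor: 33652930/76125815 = 6730586/15225163 = 2^1*223^1*3881^(  -  1 )*3923^(-1 ) *15091^1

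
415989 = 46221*9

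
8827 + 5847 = 14674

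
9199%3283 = 2633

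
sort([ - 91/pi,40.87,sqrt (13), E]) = [ - 91/pi,E , sqrt (13 ), 40.87]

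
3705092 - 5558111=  -1853019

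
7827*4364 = 34157028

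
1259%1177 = 82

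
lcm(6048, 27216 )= 54432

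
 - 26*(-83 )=2158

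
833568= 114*7312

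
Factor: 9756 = 2^2*3^2 * 271^1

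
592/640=37/40 = 0.93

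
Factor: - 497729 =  - 497729^1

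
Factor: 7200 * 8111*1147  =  66983882400=2^5*3^2 * 5^2*31^1*37^1*8111^1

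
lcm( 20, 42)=420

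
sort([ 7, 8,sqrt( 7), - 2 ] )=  [ - 2,sqrt( 7 ) , 7,8 ] 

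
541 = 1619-1078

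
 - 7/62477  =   - 1  +  62470/62477 = - 0.00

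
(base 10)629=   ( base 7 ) 1556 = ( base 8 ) 1165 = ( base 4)21311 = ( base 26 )O5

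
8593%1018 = 449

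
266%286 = 266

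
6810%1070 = 390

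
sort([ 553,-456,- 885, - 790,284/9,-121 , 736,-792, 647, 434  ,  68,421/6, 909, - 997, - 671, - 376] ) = [ - 997, - 885,-792, - 790, - 671,-456,-376, - 121, 284/9, 68 , 421/6, 434, 553,  647, 736, 909 ]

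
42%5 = 2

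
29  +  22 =51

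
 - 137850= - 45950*3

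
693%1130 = 693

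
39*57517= 2243163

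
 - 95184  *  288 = -27412992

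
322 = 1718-1396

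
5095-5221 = -126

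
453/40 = 11 + 13/40 = 11.32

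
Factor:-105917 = - 7^1*15131^1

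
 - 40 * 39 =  - 1560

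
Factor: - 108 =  - 2^2*3^3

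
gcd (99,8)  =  1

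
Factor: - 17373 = - 3^1 * 5791^1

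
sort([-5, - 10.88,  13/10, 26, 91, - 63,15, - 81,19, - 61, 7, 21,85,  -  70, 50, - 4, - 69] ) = [ - 81, - 70 , - 69, - 63, - 61, - 10.88, - 5, - 4, 13/10,7, 15, 19,21, 26, 50, 85,91 ]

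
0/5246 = 0 = 0.00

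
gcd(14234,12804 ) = 22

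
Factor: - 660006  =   - 2^1*3^2*37^1*991^1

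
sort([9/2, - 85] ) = [ - 85, 9/2 ]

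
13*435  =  5655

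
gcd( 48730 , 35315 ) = 5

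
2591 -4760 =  - 2169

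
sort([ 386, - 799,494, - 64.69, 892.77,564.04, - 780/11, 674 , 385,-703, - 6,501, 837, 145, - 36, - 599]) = [ - 799 , - 703, - 599, - 780/11,-64.69 , - 36,- 6, 145, 385,386, 494, 501, 564.04 , 674,837,892.77 ] 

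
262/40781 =262/40781 = 0.01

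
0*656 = 0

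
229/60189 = 229/60189 = 0.00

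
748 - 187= 561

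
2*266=532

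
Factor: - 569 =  - 569^1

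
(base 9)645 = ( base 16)20F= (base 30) HH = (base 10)527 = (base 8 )1017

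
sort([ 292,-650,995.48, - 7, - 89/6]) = [ - 650,-89/6,-7,292,995.48]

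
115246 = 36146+79100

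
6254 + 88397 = 94651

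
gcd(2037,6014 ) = 97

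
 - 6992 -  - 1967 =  - 5025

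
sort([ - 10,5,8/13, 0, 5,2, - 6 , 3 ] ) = [ - 10, - 6,0,8/13,2,3,  5, 5]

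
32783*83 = 2720989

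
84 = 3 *28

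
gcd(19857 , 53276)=1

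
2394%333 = 63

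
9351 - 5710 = 3641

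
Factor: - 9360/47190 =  - 24/121   =  - 2^3 * 3^1*11^ ( - 2)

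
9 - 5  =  4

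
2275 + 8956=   11231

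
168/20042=84/10021 = 0.01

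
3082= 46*67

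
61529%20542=20445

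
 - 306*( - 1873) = 573138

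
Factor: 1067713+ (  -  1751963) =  -684250= -2^1*5^3*7^1 * 17^1*23^1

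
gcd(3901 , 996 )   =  83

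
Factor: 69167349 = 3^2*29^1*43^1*6163^1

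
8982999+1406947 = 10389946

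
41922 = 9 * 4658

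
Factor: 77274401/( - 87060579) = - 3^( - 1)*17^1*151^1*30103^1 * 29020193^(-1)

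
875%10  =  5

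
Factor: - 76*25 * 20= - 2^4*5^3*19^1= -38000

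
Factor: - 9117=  - 3^2  *1013^1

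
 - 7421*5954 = - 44184634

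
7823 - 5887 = 1936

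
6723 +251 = 6974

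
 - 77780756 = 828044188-905824944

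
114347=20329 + 94018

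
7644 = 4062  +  3582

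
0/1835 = 0  =  0.00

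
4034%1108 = 710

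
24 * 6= 144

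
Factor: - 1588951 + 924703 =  - 664248 = -2^3*3^1 * 13^1*2129^1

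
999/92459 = 999/92459 =0.01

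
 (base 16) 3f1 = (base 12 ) 701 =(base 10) 1009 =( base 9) 1341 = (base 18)321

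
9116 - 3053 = 6063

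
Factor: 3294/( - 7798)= -3^3*7^ (-1)*61^1*557^( - 1 ) = - 1647/3899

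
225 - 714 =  -489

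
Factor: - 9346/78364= - 2^( - 1)*11^( - 1) * 13^(  -  1 )*137^( -1)*4673^1 = - 4673/39182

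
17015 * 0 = 0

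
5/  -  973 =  - 1 + 968/973 = - 0.01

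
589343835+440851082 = 1030194917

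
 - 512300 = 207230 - 719530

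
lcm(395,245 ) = 19355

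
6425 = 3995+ 2430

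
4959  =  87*57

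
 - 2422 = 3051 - 5473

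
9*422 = 3798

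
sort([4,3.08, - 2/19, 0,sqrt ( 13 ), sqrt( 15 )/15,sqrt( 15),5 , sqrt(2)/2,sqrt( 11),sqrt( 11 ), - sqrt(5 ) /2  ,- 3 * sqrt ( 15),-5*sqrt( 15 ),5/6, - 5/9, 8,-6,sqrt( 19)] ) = [ - 5*sqrt(15 ),-3*sqrt (15 ), - 6,  -  sqrt(5 )/2,- 5/9, - 2/19 , 0 , sqrt ( 15 ) /15,sqrt(2 ) /2,5/6,3.08, sqrt(  11),  sqrt(11 ),sqrt ( 13),sqrt( 15),4, sqrt ( 19), 5,8]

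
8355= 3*2785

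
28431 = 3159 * 9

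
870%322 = 226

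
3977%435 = 62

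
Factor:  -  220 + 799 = 3^1*193^1 = 579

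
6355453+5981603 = 12337056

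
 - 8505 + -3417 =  - 11922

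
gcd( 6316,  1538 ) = 2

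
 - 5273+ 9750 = 4477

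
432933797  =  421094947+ 11838850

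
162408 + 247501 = 409909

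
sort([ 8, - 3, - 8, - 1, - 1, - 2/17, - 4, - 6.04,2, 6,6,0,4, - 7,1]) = [  -  8,  -  7,- 6.04,-4, - 3 ,- 1,  -  1, -2/17, 0, 1, 2,4, 6,6,8] 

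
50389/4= 12597  +  1/4 = 12597.25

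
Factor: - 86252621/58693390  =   - 2^( - 1 )*5^( - 1)*13^1*29^ ( - 2)*229^1*997^( - 1 )*4139^1  =  - 12321803/8384770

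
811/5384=811/5384 = 0.15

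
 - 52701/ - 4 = 52701/4 = 13175.25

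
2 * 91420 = 182840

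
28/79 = 28/79 = 0.35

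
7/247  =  7/247 = 0.03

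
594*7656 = 4547664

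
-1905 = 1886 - 3791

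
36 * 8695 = 313020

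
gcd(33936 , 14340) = 12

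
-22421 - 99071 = - 121492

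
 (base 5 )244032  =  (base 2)10010000110011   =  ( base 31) 9jt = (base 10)9267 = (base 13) 42AB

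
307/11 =27 + 10/11  =  27.91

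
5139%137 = 70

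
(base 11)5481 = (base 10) 7228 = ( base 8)16074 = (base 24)CD4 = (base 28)964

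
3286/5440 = 1643/2720 =0.60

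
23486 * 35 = 822010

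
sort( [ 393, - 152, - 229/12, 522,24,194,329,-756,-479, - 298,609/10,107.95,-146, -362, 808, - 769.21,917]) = [- 769.21, -756,  -  479, - 362, - 298,- 152,-146, - 229/12,24, 609/10,107.95, 194 , 329,393,  522, 808,917]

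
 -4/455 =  - 4/455 = -  0.01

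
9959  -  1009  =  8950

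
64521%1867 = 1043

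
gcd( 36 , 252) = 36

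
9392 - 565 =8827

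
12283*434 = 5330822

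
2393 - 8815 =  - 6422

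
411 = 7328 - 6917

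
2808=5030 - 2222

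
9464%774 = 176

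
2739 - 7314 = -4575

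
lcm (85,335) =5695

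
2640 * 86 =227040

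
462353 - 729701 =  -  267348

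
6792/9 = 2264/3 = 754.67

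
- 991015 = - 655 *1513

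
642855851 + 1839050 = 644694901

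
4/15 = 4/15 = 0.27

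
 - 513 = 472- 985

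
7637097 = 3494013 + 4143084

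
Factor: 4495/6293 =5^1*7^( - 1 ) = 5/7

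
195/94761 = 65/31587 = 0.00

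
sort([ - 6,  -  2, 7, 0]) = [ - 6,- 2,0,  7]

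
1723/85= 20  +  23/85 = 20.27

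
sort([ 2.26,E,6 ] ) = [2.26,  E, 6 ] 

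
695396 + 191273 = 886669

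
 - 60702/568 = - 107  +  37/284=- 106.87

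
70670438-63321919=7348519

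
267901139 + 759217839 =1027118978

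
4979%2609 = 2370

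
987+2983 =3970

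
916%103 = 92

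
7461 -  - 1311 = 8772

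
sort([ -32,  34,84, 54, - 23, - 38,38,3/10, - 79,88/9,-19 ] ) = [ - 79 ,-38 , - 32, - 23,-19,3/10, 88/9,  34,38,54, 84]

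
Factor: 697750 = 2^1*5^3*2791^1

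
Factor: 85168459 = 2027^1*42017^1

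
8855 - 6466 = 2389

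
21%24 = 21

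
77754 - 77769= - 15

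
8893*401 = 3566093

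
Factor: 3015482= 2^1 * 661^1*2281^1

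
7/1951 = 7/1951=0.00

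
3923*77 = 302071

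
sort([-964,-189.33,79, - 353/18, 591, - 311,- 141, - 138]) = [ - 964, - 311, -189.33, - 141, - 138, - 353/18, 79, 591]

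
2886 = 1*2886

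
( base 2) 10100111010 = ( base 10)1338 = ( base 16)53A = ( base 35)138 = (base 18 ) 426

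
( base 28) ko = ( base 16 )248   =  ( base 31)iq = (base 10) 584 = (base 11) 491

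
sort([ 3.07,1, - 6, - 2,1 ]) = [ - 6, - 2, 1,1, 3.07 ]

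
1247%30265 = 1247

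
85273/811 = 85273/811  =  105.15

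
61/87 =61/87  =  0.70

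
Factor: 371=7^1*53^1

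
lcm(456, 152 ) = 456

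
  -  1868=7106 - 8974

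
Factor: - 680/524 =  - 170/131 = -2^1*5^1*17^1*131^(-1 )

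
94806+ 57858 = 152664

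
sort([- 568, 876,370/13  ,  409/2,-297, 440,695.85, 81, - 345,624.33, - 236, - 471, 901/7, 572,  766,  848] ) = [ -568, - 471,-345, - 297,-236, 370/13, 81,901/7,409/2, 440, 572, 624.33,695.85, 766,848, 876]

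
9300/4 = 2325 =2325.00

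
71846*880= 63224480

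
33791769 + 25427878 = 59219647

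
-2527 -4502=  - 7029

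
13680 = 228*60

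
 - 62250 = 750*( - 83 ) 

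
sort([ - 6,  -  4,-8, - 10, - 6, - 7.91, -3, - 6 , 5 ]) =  [ - 10  ,-8,-7.91, -6,-6, -6,-4,-3, 5 ] 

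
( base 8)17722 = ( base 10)8146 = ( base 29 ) 9JQ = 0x1FD2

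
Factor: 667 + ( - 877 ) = -2^1*3^1*5^1*7^1  =  - 210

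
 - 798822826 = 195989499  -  994812325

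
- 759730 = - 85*8938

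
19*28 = 532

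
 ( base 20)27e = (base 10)954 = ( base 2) 1110111010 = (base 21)239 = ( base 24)1fi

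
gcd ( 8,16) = 8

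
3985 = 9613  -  5628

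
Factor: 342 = 2^1*3^2*19^1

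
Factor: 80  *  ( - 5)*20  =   -2^6 *5^3 = - 8000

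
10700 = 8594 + 2106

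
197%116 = 81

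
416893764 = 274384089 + 142509675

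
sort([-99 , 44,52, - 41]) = [ - 99 , - 41, 44, 52]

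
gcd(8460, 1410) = 1410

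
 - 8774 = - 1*8774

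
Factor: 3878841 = 3^1*1292947^1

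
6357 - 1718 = 4639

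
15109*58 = 876322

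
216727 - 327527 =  -110800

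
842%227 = 161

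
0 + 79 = 79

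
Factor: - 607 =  - 607^1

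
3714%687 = 279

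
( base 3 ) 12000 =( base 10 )135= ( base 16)87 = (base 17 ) 7G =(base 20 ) 6f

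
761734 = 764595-2861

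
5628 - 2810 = 2818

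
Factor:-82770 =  - 2^1*3^1 *5^1*31^1*89^1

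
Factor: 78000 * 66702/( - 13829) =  - 2^5 * 3^2*5^3*13^1*11117^1*13829^( - 1 ) = - 5202756000/13829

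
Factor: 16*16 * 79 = 2^8*79^1 = 20224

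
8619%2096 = 235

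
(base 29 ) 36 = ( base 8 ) 135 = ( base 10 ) 93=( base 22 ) 45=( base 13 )72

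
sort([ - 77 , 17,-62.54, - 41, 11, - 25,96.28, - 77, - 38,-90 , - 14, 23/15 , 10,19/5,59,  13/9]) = [ -90, -77, - 77, - 62.54,  -  41, - 38, - 25, - 14,13/9, 23/15, 19/5,10, 11,17 , 59,96.28 ] 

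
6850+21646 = 28496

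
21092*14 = 295288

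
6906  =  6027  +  879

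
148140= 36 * 4115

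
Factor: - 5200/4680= - 10/9  =  - 2^1 * 3^( - 2) * 5^1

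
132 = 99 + 33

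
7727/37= 208 + 31/37 = 208.84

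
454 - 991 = -537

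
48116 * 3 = 144348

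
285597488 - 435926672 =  - 150329184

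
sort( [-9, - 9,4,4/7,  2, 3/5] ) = [ - 9, - 9,  4/7,3/5,2 , 4 ] 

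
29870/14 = 2133 + 4/7=2133.57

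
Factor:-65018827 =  - 109^1*596503^1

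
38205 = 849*45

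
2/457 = 2/457=0.00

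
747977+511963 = 1259940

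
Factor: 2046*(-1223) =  - 2502258= - 2^1*3^1*11^1*31^1*1223^1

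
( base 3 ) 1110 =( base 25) 1e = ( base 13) 30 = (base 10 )39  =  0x27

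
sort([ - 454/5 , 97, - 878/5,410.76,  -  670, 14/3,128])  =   [-670, - 878/5, -454/5, 14/3,97,128, 410.76] 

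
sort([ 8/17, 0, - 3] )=[ - 3, 0,  8/17] 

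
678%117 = 93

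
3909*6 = 23454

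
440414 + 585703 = 1026117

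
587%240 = 107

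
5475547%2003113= 1469321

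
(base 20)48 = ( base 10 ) 88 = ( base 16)58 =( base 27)37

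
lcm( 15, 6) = 30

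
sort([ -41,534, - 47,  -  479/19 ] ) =[  -  47, -41, - 479/19 , 534] 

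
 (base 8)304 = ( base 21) 97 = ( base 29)6M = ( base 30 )6g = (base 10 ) 196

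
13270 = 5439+7831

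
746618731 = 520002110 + 226616621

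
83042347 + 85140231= 168182578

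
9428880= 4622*2040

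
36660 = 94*390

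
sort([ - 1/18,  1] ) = [ - 1/18,  1]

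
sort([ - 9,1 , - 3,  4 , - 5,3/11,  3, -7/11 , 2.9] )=[ - 9,- 5, - 3, - 7/11,3/11,  1, 2.9,3,  4 ] 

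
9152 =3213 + 5939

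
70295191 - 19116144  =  51179047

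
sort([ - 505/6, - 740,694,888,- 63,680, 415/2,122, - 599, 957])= [ - 740, - 599, - 505/6, - 63, 122, 415/2,680,694,888, 957 ]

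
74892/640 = 117 + 3/160 = 117.02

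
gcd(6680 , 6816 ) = 8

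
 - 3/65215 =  - 1 + 65212/65215 =-0.00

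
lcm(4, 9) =36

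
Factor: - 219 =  -3^1 * 73^1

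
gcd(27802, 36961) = 1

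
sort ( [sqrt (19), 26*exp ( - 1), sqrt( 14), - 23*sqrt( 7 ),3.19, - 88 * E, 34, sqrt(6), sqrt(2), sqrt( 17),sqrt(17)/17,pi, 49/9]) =[-88*E, - 23 * sqrt(  7), sqrt(17 )/17,sqrt ( 2) , sqrt(6 ), pi, 3.19,sqrt( 14 ), sqrt ( 17), sqrt( 19 ), 49/9 , 26*exp( - 1 ), 34] 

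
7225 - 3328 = 3897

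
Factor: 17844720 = 2^4 * 3^1*5^1*74353^1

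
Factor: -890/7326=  - 3^(  -  2)*5^1*11^( - 1 )*37^( - 1 )*89^1 = -445/3663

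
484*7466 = 3613544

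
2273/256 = 8 + 225/256 = 8.88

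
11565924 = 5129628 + 6436296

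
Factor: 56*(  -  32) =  - 2^8*7^1  =  -  1792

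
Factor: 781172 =2^2*7^1*23^1*  1213^1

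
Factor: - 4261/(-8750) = 2^(- 1)*5^( - 4)*7^( - 1)*4261^1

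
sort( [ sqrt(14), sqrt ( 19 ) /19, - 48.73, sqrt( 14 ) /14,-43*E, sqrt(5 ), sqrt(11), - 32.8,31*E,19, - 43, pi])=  [- 43*E, - 48.73,-43, - 32.8,sqrt( 19) /19,sqrt(14) /14, sqrt (5) , pi, sqrt( 11),sqrt(14 ),19, 31  *E]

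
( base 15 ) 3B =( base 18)32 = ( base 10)56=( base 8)70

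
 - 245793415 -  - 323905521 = 78112106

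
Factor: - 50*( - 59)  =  2950 = 2^1*5^2*59^1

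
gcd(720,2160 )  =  720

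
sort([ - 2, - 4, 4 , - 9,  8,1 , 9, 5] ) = [ - 9 , - 4,- 2, 1, 4 , 5,  8, 9 ]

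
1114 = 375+739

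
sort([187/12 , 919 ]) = [ 187/12, 919] 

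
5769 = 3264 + 2505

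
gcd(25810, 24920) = 890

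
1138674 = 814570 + 324104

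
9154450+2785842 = 11940292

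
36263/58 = 36263/58 = 625.22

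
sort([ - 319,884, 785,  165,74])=[  -  319,74, 165,  785, 884 ]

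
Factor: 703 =19^1*37^1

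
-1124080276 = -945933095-178147181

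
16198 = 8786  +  7412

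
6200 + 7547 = 13747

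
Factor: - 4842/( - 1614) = 3=3^1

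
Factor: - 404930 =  - 2^1 * 5^1 * 40493^1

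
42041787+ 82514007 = 124555794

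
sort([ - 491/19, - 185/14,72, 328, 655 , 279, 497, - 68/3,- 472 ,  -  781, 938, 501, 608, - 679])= [ - 781, - 679, - 472, - 491/19, - 68/3, - 185/14, 72 , 279 , 328, 497,  501, 608,655, 938 ]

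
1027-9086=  -8059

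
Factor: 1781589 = 3^1*593863^1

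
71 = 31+40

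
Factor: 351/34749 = 1/99 = 3^( - 2)*11^( - 1)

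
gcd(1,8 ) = 1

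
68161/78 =68161/78=873.86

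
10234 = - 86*(-119 ) 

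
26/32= 13/16 = 0.81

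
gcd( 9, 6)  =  3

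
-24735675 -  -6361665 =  - 18374010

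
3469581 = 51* 68031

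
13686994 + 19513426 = 33200420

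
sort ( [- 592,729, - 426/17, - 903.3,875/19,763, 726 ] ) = [ - 903.3, - 592, - 426/17,875/19,726,729,763]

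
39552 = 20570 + 18982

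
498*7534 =3751932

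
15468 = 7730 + 7738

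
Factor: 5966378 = 2^1*11^1*103^1  *  2633^1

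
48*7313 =351024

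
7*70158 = 491106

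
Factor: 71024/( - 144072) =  - 2^1 * 3^( - 3 )*29^( - 1) * 193^1 = - 386/783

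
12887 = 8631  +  4256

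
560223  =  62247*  9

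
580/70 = 58/7 = 8.29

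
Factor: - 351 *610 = - 214110 =- 2^1* 3^3*5^1*13^1 * 61^1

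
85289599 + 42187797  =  127477396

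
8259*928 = 7664352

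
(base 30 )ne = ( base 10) 704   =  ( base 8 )1300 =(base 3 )222002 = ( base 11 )590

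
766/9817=766/9817  =  0.08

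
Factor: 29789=29789^1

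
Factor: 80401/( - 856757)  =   - 11^(-1)*37^1*41^1*53^1*71^( - 1)*1097^( - 1)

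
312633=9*34737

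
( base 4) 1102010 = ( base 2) 1010010000100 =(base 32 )544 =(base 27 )75E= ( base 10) 5252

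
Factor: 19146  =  2^1*3^1*3191^1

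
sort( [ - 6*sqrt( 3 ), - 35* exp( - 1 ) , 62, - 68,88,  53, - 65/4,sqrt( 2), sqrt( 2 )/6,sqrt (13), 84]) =[ - 68,  -  65/4 , - 35 * exp( - 1 ) , - 6*sqrt(3),sqrt ( 2)/6 , sqrt( 2), sqrt(13), 53 , 62,84, 88] 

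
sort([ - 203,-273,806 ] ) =[ - 273, - 203,806 ] 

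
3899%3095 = 804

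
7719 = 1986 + 5733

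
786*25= 19650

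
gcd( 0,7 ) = 7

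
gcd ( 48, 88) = 8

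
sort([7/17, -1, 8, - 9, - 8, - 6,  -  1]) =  [ - 9,-8,-6, - 1,  -  1, 7/17, 8]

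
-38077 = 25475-63552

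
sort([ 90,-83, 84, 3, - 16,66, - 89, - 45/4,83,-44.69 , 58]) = [ - 89,-83,-44.69,-16,  -  45/4, 3,58, 66,83,  84, 90 ]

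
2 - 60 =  - 58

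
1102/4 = 275 + 1/2 = 275.50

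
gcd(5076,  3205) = 1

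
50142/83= 604 + 10/83 = 604.12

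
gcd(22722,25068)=6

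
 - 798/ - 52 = 15 + 9/26=15.35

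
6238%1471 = 354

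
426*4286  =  1825836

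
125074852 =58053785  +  67021067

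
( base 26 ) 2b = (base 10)63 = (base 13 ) 4B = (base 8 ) 77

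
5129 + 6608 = 11737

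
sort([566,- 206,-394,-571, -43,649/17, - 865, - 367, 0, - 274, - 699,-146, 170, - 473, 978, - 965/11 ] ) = [ - 865, - 699,-571 ,-473, - 394, - 367, - 274, - 206, - 146, - 965/11, - 43, 0,649/17, 170,  566, 978]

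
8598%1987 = 650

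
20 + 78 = 98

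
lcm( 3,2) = 6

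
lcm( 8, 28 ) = 56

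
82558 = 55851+26707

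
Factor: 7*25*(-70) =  - 12250 = - 2^1*5^3*7^2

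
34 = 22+12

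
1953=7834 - 5881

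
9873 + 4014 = 13887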